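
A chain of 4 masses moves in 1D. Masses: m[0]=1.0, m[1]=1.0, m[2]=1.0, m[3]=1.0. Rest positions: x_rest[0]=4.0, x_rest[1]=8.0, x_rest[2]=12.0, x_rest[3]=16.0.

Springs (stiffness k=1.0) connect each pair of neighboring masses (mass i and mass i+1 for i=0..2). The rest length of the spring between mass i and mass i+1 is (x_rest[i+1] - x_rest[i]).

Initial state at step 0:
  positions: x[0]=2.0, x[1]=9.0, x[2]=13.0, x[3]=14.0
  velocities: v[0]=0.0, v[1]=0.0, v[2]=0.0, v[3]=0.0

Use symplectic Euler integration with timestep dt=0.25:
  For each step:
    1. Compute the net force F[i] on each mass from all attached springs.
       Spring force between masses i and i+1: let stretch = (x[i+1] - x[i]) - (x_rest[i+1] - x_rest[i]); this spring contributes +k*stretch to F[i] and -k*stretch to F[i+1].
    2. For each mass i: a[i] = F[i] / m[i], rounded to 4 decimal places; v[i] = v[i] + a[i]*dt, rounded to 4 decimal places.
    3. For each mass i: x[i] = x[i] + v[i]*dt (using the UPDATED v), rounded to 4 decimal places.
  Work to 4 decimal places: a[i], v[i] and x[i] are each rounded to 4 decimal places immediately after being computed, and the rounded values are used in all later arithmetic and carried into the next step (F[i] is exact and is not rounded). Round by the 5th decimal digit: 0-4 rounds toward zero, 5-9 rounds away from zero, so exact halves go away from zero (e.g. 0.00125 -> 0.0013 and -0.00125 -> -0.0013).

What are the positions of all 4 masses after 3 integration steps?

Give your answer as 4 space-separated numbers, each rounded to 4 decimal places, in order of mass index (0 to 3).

Step 0: x=[2.0000 9.0000 13.0000 14.0000] v=[0.0000 0.0000 0.0000 0.0000]
Step 1: x=[2.1875 8.8125 12.8125 14.1875] v=[0.7500 -0.7500 -0.7500 0.7500]
Step 2: x=[2.5391 8.4609 12.4609 14.5391] v=[1.4063 -1.4063 -1.4063 1.4063]
Step 3: x=[3.0108 7.9892 11.9892 15.0108] v=[1.8868 -1.8868 -1.8868 1.8868]

Answer: 3.0108 7.9892 11.9892 15.0108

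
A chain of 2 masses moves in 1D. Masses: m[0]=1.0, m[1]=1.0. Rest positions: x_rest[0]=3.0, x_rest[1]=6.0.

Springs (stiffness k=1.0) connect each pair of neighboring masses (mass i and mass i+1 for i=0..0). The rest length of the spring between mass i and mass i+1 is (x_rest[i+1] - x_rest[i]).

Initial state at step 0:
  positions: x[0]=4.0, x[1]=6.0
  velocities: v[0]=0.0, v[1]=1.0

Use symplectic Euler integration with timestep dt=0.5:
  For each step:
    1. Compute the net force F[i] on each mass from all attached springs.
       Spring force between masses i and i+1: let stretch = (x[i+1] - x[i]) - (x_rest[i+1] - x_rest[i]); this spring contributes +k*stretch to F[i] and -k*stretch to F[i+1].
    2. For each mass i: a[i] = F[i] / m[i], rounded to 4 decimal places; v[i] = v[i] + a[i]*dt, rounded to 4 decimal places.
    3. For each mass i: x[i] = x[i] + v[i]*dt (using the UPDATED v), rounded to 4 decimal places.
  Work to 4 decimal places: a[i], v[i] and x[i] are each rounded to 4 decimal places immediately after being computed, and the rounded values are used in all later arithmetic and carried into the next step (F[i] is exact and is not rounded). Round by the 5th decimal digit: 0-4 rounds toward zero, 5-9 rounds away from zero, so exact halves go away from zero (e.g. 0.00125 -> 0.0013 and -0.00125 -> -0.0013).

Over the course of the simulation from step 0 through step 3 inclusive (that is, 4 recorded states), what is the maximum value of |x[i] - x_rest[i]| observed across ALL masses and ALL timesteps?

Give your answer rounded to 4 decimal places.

Step 0: x=[4.0000 6.0000] v=[0.0000 1.0000]
Step 1: x=[3.7500 6.7500] v=[-0.5000 1.5000]
Step 2: x=[3.5000 7.5000] v=[-0.5000 1.5000]
Step 3: x=[3.5000 8.0000] v=[0.0000 1.0000]
Max displacement = 2.0000

Answer: 2.0000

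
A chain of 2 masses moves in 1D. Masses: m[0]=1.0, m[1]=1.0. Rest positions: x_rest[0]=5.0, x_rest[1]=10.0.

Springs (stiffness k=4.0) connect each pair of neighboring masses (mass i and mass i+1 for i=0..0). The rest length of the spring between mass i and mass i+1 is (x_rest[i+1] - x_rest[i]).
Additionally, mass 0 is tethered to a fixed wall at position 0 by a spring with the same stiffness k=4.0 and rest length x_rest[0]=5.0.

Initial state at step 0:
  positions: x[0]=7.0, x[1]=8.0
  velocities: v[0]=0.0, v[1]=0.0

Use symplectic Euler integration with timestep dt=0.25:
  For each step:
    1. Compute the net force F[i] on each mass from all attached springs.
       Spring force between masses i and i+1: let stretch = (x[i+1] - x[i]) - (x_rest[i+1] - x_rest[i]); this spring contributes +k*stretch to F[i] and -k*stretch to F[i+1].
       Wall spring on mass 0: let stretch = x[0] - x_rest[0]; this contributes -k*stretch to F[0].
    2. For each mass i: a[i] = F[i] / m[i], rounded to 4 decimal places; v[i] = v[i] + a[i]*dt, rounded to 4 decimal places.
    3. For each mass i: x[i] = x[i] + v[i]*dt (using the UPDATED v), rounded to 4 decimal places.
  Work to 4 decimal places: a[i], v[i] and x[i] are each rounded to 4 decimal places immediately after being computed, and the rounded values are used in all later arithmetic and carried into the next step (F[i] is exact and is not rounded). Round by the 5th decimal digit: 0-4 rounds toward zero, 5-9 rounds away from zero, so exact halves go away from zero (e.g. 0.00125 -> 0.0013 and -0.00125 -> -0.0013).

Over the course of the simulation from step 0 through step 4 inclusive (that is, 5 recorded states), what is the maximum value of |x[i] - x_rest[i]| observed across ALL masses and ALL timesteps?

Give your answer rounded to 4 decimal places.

Answer: 2.6562

Derivation:
Step 0: x=[7.0000 8.0000] v=[0.0000 0.0000]
Step 1: x=[5.5000 9.0000] v=[-6.0000 4.0000]
Step 2: x=[3.5000 10.3750] v=[-8.0000 5.5000]
Step 3: x=[2.3438 11.2813] v=[-4.6250 3.6250]
Step 4: x=[2.8360 11.2032] v=[1.9687 -0.3125]
Max displacement = 2.6562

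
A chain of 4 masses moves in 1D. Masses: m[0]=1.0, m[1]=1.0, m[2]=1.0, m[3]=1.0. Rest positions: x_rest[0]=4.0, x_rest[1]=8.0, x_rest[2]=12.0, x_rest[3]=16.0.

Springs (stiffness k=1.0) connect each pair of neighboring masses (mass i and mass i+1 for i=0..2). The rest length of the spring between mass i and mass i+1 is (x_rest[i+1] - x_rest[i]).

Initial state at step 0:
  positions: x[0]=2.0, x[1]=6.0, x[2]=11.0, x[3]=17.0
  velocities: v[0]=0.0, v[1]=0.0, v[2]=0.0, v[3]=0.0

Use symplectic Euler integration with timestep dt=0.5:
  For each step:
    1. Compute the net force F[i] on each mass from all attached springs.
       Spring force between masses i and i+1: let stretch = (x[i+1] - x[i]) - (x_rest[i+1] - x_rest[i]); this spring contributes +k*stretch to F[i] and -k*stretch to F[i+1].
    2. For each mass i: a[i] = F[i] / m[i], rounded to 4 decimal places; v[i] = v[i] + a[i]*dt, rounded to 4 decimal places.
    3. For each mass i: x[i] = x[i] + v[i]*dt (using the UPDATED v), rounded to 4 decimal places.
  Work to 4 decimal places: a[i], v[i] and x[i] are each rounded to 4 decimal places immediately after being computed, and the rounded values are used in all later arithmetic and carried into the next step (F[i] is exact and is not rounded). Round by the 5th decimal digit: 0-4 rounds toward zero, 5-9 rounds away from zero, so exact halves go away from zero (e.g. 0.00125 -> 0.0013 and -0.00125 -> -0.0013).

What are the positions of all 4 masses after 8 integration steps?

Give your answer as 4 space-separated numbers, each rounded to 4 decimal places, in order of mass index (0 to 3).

Answer: 5.0160 7.0449 9.8967 14.0429

Derivation:
Step 0: x=[2.0000 6.0000 11.0000 17.0000] v=[0.0000 0.0000 0.0000 0.0000]
Step 1: x=[2.0000 6.2500 11.2500 16.5000] v=[0.0000 0.5000 0.5000 -1.0000]
Step 2: x=[2.0625 6.6875 11.5625 15.6875] v=[0.1250 0.8750 0.6250 -1.6250]
Step 3: x=[2.2813 7.1875 11.6875 14.8438] v=[0.4375 1.0000 0.2500 -1.6875]
Step 4: x=[2.7266 7.5860 11.4766 14.2110] v=[0.8906 0.7969 -0.4219 -1.2657]
Step 5: x=[3.3868 7.7423 10.9766 13.8946] v=[1.3203 0.3125 -1.0000 -0.6329]
Step 6: x=[4.1359 7.6183 10.3975 13.8487] v=[1.4981 -0.2481 -1.1582 -0.0919]
Step 7: x=[4.7556 7.3185 9.9864 13.9400] v=[1.2393 -0.5997 -0.8222 0.1825]
Step 8: x=[5.0160 7.0449 9.8967 14.0429] v=[0.5208 -0.5472 -0.1794 0.2057]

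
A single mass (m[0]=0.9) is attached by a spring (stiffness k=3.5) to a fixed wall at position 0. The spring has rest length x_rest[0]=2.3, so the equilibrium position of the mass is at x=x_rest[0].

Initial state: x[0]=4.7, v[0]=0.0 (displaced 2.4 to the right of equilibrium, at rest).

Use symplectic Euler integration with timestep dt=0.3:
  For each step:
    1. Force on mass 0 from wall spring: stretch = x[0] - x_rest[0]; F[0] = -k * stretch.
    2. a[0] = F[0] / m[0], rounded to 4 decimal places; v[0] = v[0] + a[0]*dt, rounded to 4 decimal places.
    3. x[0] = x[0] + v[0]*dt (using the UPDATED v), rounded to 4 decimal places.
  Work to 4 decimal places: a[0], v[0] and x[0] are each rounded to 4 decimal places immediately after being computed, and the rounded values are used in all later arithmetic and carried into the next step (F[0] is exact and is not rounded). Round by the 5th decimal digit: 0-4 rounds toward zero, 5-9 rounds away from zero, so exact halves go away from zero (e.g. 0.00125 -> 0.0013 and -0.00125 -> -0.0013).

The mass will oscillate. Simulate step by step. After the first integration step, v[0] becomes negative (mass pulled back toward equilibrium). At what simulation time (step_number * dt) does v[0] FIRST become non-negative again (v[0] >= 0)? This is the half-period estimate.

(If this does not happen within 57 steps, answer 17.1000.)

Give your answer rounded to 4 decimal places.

Answer: 1.8000

Derivation:
Step 0: x=[4.7000] v=[0.0000]
Step 1: x=[3.8600] v=[-2.8000]
Step 2: x=[2.4740] v=[-4.6200]
Step 3: x=[1.0271] v=[-4.8230]
Step 4: x=[0.0257] v=[-3.3379]
Step 5: x=[-0.1797] v=[-0.6846]
Step 6: x=[0.4828] v=[2.2084]
First v>=0 after going negative at step 6, time=1.8000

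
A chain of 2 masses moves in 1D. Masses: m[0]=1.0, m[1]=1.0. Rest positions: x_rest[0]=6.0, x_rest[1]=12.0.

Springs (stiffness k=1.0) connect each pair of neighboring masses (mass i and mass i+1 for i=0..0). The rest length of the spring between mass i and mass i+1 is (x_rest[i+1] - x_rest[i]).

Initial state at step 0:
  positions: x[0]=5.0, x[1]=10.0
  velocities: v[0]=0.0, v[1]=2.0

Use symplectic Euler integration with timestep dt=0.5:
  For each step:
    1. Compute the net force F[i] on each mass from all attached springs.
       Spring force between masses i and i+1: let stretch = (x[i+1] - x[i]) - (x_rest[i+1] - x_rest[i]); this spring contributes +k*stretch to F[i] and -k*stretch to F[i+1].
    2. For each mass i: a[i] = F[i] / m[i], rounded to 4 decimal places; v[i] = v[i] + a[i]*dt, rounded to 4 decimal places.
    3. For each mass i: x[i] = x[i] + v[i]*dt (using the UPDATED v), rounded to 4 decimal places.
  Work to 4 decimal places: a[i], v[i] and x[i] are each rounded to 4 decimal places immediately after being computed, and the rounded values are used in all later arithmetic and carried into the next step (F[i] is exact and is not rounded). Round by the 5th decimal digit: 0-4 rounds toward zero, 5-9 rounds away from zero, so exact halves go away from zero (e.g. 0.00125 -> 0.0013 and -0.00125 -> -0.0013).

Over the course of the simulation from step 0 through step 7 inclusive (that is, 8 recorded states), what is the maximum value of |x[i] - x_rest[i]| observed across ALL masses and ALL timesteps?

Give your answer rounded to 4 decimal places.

Step 0: x=[5.0000 10.0000] v=[0.0000 2.0000]
Step 1: x=[4.7500 11.2500] v=[-0.5000 2.5000]
Step 2: x=[4.6250 12.3750] v=[-0.2500 2.2500]
Step 3: x=[4.9375 13.0625] v=[0.6250 1.3750]
Step 4: x=[5.7813 13.2188] v=[1.6875 0.3125]
Step 5: x=[6.9845 13.0157] v=[2.4063 -0.4063]
Step 6: x=[8.1955 12.8048] v=[2.4219 -0.4219]
Step 7: x=[9.0588 12.9416] v=[1.7266 0.2735]
Max displacement = 3.0588

Answer: 3.0588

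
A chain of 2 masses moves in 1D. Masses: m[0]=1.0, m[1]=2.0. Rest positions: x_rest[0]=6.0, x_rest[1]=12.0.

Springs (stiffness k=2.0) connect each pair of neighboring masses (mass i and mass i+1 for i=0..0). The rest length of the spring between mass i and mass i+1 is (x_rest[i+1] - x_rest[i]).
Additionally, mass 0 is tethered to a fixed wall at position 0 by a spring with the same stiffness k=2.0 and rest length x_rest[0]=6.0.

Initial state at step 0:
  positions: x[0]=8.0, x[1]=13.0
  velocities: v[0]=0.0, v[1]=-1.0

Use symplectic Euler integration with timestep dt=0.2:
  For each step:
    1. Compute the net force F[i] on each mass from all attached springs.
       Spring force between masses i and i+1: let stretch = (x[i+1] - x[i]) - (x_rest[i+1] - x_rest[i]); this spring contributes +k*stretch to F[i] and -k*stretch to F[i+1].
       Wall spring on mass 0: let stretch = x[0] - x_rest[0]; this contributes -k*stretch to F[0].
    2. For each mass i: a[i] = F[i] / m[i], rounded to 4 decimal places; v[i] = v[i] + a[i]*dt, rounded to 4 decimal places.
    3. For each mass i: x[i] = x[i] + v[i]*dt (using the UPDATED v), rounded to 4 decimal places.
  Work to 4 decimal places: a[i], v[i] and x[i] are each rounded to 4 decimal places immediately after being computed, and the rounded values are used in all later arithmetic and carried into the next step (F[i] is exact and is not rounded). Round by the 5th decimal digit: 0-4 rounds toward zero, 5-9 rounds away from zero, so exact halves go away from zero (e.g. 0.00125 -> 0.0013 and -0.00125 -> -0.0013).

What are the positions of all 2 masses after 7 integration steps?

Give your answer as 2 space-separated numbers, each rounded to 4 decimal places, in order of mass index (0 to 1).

Step 0: x=[8.0000 13.0000] v=[0.0000 -1.0000]
Step 1: x=[7.7600 12.8400] v=[-1.2000 -0.8000]
Step 2: x=[7.3056 12.7168] v=[-2.2720 -0.6160]
Step 3: x=[6.6996 12.6172] v=[-3.0298 -0.4982]
Step 4: x=[6.0311 12.5209] v=[-3.3426 -0.4817]
Step 5: x=[5.3993 12.4050] v=[-3.1591 -0.5797]
Step 6: x=[4.8960 12.2488] v=[-2.5165 -0.7808]
Step 7: x=[4.5892 12.0385] v=[-1.5338 -1.0514]

Answer: 4.5892 12.0385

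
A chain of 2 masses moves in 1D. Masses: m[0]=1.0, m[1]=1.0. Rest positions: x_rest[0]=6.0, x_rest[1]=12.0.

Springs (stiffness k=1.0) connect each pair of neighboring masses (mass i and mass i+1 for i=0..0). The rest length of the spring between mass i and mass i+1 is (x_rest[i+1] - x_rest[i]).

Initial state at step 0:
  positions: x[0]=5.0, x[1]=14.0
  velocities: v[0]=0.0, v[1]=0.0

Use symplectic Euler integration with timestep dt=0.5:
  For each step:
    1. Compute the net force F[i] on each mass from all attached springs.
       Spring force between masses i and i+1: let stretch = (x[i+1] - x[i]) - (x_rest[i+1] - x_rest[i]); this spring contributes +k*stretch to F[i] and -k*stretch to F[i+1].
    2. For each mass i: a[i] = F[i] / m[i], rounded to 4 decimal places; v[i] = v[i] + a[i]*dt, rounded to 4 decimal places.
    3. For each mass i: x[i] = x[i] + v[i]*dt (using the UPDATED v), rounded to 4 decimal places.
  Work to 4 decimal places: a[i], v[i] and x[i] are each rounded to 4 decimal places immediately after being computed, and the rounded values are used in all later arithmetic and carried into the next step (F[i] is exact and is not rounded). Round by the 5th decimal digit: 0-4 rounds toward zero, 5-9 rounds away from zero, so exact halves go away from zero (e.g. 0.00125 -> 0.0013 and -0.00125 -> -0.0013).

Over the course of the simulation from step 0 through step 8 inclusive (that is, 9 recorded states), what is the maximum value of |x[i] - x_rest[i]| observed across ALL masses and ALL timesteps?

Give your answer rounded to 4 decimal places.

Step 0: x=[5.0000 14.0000] v=[0.0000 0.0000]
Step 1: x=[5.7500 13.2500] v=[1.5000 -1.5000]
Step 2: x=[6.8750 12.1250] v=[2.2500 -2.2500]
Step 3: x=[7.8125 11.1875] v=[1.8750 -1.8750]
Step 4: x=[8.0938 10.9063] v=[0.5625 -0.5625]
Step 5: x=[7.5782 11.4220] v=[-1.0313 1.0313]
Step 6: x=[6.5235 12.4767] v=[-2.1094 2.1094]
Step 7: x=[5.4571 13.5431] v=[-2.1328 2.1328]
Step 8: x=[4.9122 14.0880] v=[-1.0898 1.0898]
Max displacement = 2.0938

Answer: 2.0938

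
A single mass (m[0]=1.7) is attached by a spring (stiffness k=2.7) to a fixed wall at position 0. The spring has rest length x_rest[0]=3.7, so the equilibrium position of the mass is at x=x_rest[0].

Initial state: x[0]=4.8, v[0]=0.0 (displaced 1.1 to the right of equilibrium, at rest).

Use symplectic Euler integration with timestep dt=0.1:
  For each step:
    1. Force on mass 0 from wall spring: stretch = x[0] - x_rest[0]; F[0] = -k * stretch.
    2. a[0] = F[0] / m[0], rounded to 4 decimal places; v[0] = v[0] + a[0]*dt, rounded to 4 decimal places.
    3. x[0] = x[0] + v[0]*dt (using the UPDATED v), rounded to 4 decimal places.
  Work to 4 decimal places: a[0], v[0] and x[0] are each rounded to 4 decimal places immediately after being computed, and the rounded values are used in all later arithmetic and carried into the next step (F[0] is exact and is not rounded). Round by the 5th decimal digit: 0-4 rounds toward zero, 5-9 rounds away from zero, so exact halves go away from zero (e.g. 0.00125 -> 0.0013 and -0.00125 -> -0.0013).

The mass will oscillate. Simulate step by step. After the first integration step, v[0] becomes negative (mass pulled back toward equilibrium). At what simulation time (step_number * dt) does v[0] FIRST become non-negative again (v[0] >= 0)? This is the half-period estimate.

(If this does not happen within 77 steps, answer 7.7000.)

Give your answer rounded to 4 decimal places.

Step 0: x=[4.8000] v=[0.0000]
Step 1: x=[4.7825] v=[-0.1747]
Step 2: x=[4.7478] v=[-0.3466]
Step 3: x=[4.6965] v=[-0.5130]
Step 4: x=[4.6294] v=[-0.6713]
Step 5: x=[4.5475] v=[-0.8189]
Step 6: x=[4.4522] v=[-0.9535]
Step 7: x=[4.3449] v=[-1.0730]
Step 8: x=[4.2274] v=[-1.1754]
Step 9: x=[4.1015] v=[-1.2592]
Step 10: x=[3.9692] v=[-1.3230]
Step 11: x=[3.8326] v=[-1.3658]
Step 12: x=[3.6939] v=[-1.3869]
Step 13: x=[3.5553] v=[-1.3859]
Step 14: x=[3.4190] v=[-1.3629]
Step 15: x=[3.2872] v=[-1.3183]
Step 16: x=[3.1619] v=[-1.2527]
Step 17: x=[3.0452] v=[-1.1672]
Step 18: x=[2.9389] v=[-1.0632]
Step 19: x=[2.8447] v=[-0.9423]
Step 20: x=[2.7641] v=[-0.8065]
Step 21: x=[2.6983] v=[-0.6579]
Step 22: x=[2.6484] v=[-0.4988]
Step 23: x=[2.6152] v=[-0.3318]
Step 24: x=[2.5993] v=[-0.1595]
Step 25: x=[2.6008] v=[0.0153]
First v>=0 after going negative at step 25, time=2.5000

Answer: 2.5000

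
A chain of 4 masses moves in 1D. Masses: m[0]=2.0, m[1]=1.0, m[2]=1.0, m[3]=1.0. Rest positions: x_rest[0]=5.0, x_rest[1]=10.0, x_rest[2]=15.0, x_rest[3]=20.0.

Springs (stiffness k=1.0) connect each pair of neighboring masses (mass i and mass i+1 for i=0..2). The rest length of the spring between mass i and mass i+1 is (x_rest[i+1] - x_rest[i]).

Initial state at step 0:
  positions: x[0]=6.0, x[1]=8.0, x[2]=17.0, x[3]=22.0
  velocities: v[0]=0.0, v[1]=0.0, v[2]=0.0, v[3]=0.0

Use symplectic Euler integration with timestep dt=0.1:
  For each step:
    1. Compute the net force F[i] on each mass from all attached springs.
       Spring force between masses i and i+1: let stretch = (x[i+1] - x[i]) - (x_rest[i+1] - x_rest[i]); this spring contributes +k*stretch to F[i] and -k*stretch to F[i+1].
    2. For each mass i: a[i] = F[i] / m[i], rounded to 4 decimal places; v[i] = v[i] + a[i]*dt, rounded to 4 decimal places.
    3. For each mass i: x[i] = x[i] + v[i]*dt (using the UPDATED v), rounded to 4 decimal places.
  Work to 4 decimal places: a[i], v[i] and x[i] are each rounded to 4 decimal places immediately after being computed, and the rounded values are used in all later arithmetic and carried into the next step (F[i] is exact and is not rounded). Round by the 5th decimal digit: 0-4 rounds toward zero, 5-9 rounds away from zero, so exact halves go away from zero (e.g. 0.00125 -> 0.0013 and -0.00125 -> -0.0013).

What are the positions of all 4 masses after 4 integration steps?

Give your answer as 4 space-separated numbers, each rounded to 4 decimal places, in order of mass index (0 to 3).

Step 0: x=[6.0000 8.0000 17.0000 22.0000] v=[0.0000 0.0000 0.0000 0.0000]
Step 1: x=[5.9850 8.0700 16.9600 22.0000] v=[-0.1500 0.7000 -0.4000 0.0000]
Step 2: x=[5.9554 8.2081 16.8815 21.9996] v=[-0.2958 1.3805 -0.7850 -0.0040]
Step 3: x=[5.9121 8.4104 16.7675 21.9980] v=[-0.4332 2.0226 -1.1405 -0.0158]
Step 4: x=[5.8563 8.6713 16.6222 21.9941] v=[-0.5583 2.6085 -1.4532 -0.0389]

Answer: 5.8563 8.6713 16.6222 21.9941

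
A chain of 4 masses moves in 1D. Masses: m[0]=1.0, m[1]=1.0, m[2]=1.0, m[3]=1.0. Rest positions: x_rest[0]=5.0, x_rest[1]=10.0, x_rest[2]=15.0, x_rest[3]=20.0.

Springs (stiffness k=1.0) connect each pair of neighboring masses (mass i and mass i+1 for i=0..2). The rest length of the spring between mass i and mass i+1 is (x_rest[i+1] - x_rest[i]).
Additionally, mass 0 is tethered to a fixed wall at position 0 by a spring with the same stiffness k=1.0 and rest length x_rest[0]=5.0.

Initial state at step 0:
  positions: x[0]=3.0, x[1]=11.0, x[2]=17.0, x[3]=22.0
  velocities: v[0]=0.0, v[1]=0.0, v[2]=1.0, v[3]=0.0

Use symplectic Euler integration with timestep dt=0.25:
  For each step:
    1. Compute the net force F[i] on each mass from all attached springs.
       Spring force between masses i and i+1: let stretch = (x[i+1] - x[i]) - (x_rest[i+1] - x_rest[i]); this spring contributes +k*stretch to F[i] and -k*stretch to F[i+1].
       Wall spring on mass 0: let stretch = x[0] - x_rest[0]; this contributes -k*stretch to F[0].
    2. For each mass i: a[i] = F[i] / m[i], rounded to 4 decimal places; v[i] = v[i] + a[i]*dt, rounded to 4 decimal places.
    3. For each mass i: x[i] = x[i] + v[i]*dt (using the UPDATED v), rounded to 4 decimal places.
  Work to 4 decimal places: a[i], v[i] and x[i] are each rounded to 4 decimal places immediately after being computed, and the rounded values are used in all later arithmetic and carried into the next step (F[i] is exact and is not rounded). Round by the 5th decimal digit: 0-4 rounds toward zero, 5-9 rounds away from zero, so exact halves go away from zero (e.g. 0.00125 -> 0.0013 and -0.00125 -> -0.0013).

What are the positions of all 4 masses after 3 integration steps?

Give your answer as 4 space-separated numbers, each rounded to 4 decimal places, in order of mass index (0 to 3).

Step 0: x=[3.0000 11.0000 17.0000 22.0000] v=[0.0000 0.0000 1.0000 0.0000]
Step 1: x=[3.3125 10.8750 17.1875 22.0000] v=[1.2500 -0.5000 0.7500 0.0000]
Step 2: x=[3.8906 10.6719 17.2813 22.0117] v=[2.3125 -0.8125 0.3750 0.0469]
Step 3: x=[4.6494 10.4580 17.2576 22.0403] v=[3.0352 -0.8555 -0.0948 0.1143]

Answer: 4.6494 10.4580 17.2576 22.0403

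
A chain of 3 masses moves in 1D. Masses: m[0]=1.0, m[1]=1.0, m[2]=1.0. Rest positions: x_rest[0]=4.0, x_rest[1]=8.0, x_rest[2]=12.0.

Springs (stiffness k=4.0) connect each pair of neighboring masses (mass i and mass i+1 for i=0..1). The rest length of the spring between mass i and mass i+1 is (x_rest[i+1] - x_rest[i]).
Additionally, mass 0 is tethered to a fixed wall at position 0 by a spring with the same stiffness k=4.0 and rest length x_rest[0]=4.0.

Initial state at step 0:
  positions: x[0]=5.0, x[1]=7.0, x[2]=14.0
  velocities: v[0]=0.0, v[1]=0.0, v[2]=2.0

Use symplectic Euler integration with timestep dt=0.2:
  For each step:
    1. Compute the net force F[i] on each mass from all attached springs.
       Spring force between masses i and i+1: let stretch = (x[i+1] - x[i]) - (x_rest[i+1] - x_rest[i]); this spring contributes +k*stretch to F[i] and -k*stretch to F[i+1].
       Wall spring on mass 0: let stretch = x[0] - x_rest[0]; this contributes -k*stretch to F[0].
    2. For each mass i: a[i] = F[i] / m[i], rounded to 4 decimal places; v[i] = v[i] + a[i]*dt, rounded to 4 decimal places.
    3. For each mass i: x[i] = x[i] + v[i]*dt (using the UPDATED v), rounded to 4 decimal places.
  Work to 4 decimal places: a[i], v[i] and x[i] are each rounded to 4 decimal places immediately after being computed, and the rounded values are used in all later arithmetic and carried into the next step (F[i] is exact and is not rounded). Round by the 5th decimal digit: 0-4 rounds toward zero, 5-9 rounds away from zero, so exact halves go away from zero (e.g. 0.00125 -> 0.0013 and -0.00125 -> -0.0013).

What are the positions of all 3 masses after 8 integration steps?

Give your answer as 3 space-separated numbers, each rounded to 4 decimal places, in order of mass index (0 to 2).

Answer: 6.2998 7.7323 13.5151

Derivation:
Step 0: x=[5.0000 7.0000 14.0000] v=[0.0000 0.0000 2.0000]
Step 1: x=[4.5200 7.8000 13.9200] v=[-2.4000 4.0000 -0.4000]
Step 2: x=[3.8416 9.0544 13.5008] v=[-3.3920 6.2720 -2.0960]
Step 3: x=[3.3826 10.1862 13.0102] v=[-2.2950 5.6589 -2.4531]
Step 4: x=[3.4710 10.6812 12.7077] v=[0.4418 2.4752 -1.5123]
Step 5: x=[4.1576 10.3468 12.7210] v=[3.4332 -1.6718 0.0665]
Step 6: x=[5.1693 9.4020 12.9944] v=[5.0585 -4.7238 1.3671]
Step 7: x=[6.0311 8.3548 13.3330] v=[4.3092 -5.2360 1.6932]
Step 8: x=[6.2998 7.7323 13.5151] v=[1.3433 -3.1124 0.9106]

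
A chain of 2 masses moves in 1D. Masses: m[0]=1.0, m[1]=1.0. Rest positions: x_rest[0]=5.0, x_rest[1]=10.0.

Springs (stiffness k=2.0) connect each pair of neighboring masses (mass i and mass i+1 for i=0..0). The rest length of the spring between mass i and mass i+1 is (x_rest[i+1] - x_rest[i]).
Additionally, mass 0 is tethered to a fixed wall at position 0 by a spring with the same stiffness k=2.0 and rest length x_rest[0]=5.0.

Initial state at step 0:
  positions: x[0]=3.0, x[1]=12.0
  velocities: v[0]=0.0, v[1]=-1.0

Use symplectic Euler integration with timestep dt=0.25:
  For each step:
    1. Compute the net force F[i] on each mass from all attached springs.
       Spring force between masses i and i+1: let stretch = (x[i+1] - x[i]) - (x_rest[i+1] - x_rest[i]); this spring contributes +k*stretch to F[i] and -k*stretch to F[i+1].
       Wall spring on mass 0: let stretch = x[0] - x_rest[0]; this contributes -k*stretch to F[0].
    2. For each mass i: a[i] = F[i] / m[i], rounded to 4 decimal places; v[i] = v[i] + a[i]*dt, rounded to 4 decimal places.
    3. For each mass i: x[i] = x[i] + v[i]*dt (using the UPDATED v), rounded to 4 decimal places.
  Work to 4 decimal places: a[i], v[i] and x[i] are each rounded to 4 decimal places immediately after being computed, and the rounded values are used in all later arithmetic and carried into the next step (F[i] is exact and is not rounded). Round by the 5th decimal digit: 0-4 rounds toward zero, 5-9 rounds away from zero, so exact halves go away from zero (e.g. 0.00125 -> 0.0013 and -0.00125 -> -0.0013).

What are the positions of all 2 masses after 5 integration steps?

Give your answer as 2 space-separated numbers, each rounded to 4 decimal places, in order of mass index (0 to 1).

Answer: 7.1551 7.9206

Derivation:
Step 0: x=[3.0000 12.0000] v=[0.0000 -1.0000]
Step 1: x=[3.7500 11.2500] v=[3.0000 -3.0000]
Step 2: x=[4.9688 10.1875] v=[4.8750 -4.2500]
Step 3: x=[6.2188 9.0977] v=[5.0000 -4.3594]
Step 4: x=[7.0513 8.2730] v=[3.3301 -3.2989]
Step 5: x=[7.1551 7.9206] v=[0.4153 -1.4098]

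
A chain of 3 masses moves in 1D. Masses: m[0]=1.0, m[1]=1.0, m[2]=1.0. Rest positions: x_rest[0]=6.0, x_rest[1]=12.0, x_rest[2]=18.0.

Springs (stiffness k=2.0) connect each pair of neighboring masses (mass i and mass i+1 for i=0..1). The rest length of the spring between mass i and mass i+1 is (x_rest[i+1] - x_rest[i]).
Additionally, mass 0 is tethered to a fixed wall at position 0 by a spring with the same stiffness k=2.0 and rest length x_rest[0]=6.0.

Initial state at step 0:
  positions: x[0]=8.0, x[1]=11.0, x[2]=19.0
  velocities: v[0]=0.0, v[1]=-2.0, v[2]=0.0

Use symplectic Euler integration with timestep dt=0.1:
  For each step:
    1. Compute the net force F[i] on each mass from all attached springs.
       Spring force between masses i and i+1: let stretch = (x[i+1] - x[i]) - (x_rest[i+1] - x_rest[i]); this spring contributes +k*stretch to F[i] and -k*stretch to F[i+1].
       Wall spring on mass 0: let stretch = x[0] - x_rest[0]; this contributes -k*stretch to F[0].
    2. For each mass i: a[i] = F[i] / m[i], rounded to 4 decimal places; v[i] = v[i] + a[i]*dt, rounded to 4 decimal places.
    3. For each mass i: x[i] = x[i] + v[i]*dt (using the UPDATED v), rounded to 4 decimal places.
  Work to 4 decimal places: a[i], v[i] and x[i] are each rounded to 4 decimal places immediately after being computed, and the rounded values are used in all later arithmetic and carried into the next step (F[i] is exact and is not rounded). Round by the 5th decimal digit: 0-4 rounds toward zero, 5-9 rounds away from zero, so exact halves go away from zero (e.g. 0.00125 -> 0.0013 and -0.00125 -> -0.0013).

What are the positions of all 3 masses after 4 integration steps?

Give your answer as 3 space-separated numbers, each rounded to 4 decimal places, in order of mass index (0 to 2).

Step 0: x=[8.0000 11.0000 19.0000] v=[0.0000 -2.0000 0.0000]
Step 1: x=[7.9000 10.9000 18.9600] v=[-1.0000 -1.0000 -0.4000]
Step 2: x=[7.7020 10.9012 18.8788] v=[-1.9800 0.0120 -0.8120]
Step 3: x=[7.4139 10.9980 18.7581] v=[-2.8806 0.9677 -1.2075]
Step 4: x=[7.0492 11.1783 18.6022] v=[-3.6466 1.8029 -1.5595]

Answer: 7.0492 11.1783 18.6022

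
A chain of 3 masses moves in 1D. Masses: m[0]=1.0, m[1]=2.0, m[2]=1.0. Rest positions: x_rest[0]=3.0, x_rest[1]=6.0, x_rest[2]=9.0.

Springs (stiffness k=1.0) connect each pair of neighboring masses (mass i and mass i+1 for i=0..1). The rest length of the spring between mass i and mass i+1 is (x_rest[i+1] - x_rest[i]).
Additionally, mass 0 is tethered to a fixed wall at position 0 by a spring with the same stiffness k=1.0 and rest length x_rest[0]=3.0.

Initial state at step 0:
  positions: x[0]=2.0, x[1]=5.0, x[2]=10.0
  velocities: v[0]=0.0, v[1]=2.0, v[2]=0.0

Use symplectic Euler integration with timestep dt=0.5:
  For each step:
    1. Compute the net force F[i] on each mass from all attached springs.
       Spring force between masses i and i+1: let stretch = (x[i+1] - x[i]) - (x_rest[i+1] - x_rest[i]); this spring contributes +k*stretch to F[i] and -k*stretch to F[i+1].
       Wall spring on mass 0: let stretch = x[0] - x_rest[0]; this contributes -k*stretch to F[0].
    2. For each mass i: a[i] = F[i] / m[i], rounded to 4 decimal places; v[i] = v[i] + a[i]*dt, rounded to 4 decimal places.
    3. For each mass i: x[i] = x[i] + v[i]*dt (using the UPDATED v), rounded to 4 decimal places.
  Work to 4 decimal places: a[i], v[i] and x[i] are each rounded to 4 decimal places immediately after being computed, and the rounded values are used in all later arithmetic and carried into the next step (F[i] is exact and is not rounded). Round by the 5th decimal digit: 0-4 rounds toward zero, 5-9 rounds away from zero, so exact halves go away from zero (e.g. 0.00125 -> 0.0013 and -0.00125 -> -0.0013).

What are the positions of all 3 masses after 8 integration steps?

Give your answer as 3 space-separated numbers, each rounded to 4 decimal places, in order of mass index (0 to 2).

Step 0: x=[2.0000 5.0000 10.0000] v=[0.0000 2.0000 0.0000]
Step 1: x=[2.2500 6.2500 9.5000] v=[0.5000 2.5000 -1.0000]
Step 2: x=[2.9375 7.4063 8.9375] v=[1.3750 2.3125 -1.1250]
Step 3: x=[4.0079 8.1954 8.7422] v=[2.1407 1.5781 -0.3906]
Step 4: x=[5.1232 8.5294 9.1602] v=[2.2305 0.6679 0.8360]
Step 5: x=[5.8092 8.5164 10.1705] v=[1.3720 -0.0260 2.0206]
Step 6: x=[5.7197 8.3718 11.5173] v=[-0.1790 -0.2893 2.6936]
Step 7: x=[4.8633 8.2888 12.8278] v=[-1.7128 -0.1660 2.6209]
Step 8: x=[3.6475 8.3450 13.7535] v=[-2.4317 0.1124 1.8514]

Answer: 3.6475 8.3450 13.7535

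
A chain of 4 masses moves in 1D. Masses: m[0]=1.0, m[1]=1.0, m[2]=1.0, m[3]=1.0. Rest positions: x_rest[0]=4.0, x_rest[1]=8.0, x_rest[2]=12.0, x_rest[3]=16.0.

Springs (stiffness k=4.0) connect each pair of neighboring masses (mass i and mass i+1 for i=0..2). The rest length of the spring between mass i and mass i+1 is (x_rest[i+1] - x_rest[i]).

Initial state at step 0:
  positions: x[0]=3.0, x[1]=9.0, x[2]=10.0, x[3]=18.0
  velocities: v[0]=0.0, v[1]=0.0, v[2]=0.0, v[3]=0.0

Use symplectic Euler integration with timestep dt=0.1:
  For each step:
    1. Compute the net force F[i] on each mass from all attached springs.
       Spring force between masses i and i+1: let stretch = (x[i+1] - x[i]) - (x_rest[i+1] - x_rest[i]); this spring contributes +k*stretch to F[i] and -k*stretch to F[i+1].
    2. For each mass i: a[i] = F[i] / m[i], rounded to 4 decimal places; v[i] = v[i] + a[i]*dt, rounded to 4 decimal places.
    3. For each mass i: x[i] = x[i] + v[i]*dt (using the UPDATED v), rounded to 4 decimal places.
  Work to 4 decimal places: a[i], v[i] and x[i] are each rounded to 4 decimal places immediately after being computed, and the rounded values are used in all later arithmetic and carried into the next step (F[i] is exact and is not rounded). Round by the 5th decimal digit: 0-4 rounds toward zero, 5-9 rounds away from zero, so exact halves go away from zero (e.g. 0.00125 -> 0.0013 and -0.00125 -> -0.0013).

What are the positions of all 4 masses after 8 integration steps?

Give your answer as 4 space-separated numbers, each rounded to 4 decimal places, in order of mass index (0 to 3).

Answer: 4.1870 6.4520 14.3012 15.0598

Derivation:
Step 0: x=[3.0000 9.0000 10.0000 18.0000] v=[0.0000 0.0000 0.0000 0.0000]
Step 1: x=[3.0800 8.8000 10.2800 17.8400] v=[0.8000 -2.0000 2.8000 -1.6000]
Step 2: x=[3.2288 8.4304 10.8032 17.5376] v=[1.4880 -3.6960 5.2320 -3.0240]
Step 3: x=[3.4257 7.9477 11.5009 17.1258] v=[1.9686 -4.8275 6.9766 -4.1178]
Step 4: x=[3.6434 7.4262 12.2814 16.6490] v=[2.1774 -5.2150 7.8053 -4.7678]
Step 5: x=[3.8525 6.9476 13.0424 16.1575] v=[2.0905 -4.7860 7.6103 -4.9148]
Step 6: x=[4.0254 6.5890 13.6842 15.7014] v=[1.7285 -3.5861 6.4184 -4.5608]
Step 7: x=[4.1408 6.4117 14.1229 15.3246] v=[1.1539 -1.7735 4.3872 -3.7677]
Step 8: x=[4.1870 6.4520 14.3012 15.0598] v=[0.4623 0.4026 1.7834 -2.6484]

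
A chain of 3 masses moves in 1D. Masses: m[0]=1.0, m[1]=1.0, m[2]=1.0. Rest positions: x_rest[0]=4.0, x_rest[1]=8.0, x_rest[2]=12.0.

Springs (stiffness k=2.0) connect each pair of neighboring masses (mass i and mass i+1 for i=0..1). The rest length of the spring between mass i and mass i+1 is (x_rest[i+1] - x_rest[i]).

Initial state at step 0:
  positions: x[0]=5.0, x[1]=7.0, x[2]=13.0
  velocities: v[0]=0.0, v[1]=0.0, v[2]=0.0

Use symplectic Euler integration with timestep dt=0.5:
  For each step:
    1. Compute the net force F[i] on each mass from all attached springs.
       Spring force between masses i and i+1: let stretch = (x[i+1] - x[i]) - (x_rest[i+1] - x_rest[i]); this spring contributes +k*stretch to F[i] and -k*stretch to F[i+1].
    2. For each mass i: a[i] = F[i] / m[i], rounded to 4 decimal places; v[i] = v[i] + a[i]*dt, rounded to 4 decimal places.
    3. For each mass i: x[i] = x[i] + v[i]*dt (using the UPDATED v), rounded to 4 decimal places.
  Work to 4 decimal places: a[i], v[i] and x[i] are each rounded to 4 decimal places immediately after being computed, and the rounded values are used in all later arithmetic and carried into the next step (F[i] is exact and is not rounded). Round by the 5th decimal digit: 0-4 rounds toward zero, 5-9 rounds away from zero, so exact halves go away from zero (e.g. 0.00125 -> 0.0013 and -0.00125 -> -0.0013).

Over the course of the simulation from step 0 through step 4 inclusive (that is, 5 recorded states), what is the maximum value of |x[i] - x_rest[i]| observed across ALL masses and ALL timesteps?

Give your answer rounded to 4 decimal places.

Answer: 2.0000

Derivation:
Step 0: x=[5.0000 7.0000 13.0000] v=[0.0000 0.0000 0.0000]
Step 1: x=[4.0000 9.0000 12.0000] v=[-2.0000 4.0000 -2.0000]
Step 2: x=[3.5000 10.0000 11.5000] v=[-1.0000 2.0000 -1.0000]
Step 3: x=[4.2500 8.5000 12.2500] v=[1.5000 -3.0000 1.5000]
Step 4: x=[5.1250 6.7500 13.1250] v=[1.7500 -3.5000 1.7500]
Max displacement = 2.0000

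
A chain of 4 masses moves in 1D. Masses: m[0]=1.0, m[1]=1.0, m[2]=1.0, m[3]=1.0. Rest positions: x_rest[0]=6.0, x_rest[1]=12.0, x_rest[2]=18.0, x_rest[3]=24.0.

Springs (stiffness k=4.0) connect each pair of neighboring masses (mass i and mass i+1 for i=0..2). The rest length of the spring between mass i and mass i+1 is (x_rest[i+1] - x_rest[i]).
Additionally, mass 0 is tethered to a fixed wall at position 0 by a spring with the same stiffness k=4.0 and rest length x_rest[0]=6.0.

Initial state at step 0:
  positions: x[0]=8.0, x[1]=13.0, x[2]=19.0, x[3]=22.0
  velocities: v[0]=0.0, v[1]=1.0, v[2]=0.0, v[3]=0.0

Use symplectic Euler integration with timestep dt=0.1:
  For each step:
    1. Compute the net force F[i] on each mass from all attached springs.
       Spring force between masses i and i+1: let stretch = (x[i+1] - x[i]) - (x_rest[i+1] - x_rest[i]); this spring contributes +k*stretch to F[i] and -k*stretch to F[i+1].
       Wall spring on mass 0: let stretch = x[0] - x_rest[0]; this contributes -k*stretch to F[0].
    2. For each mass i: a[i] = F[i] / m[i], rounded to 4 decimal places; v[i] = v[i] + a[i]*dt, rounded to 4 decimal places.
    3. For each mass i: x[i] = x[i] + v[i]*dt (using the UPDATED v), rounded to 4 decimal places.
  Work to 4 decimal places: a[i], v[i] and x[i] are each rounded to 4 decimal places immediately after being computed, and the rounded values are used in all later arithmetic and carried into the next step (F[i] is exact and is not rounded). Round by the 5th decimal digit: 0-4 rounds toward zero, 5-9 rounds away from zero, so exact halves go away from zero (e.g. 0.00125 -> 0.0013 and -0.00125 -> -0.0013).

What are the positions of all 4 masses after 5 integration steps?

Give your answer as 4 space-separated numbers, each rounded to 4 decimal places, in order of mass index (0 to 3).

Step 0: x=[8.0000 13.0000 19.0000 22.0000] v=[0.0000 1.0000 0.0000 0.0000]
Step 1: x=[7.8800 13.1400 18.8800 22.1200] v=[-1.2000 1.4000 -1.2000 1.2000]
Step 2: x=[7.6552 13.2992 18.6600 22.3504] v=[-2.2480 1.5920 -2.2000 2.3040]
Step 3: x=[7.3500 13.4471 18.3732 22.6732] v=[-3.0525 1.4787 -2.8682 3.2278]
Step 4: x=[6.9946 13.5481 18.0613 23.0640] v=[-3.5537 1.0103 -3.1186 3.9078]
Step 5: x=[6.6216 13.5675 17.7690 23.4947] v=[-3.7301 0.1942 -2.9228 4.3067]

Answer: 6.6216 13.5675 17.7690 23.4947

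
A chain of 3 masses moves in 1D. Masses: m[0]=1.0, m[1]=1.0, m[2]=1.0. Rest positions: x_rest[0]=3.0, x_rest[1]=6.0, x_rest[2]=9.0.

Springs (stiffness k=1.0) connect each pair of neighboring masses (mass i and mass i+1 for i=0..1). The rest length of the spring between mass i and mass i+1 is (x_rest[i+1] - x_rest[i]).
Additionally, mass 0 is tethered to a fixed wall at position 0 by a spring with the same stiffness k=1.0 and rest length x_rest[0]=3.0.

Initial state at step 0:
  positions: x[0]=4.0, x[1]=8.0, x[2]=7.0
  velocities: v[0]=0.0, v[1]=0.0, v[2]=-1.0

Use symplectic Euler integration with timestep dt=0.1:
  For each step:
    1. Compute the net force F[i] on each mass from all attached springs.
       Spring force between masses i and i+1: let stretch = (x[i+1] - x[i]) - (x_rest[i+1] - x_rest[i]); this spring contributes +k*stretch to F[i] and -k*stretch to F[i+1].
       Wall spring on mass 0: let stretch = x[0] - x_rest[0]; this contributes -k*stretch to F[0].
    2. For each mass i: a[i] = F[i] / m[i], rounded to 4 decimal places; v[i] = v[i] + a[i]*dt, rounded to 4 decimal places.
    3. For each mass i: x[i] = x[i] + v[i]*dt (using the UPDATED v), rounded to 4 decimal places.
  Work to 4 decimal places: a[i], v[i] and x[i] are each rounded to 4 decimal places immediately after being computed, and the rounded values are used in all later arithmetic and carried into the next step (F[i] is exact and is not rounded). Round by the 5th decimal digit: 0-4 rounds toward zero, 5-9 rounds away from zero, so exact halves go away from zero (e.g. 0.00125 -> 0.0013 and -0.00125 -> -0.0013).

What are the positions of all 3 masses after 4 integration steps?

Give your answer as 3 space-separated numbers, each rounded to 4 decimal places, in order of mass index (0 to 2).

Answer: 3.9926 7.5109 6.9965

Derivation:
Step 0: x=[4.0000 8.0000 7.0000] v=[0.0000 0.0000 -1.0000]
Step 1: x=[4.0000 7.9500 6.9400] v=[0.0000 -0.5000 -0.6000]
Step 2: x=[3.9995 7.8504 6.9201] v=[-0.0050 -0.9960 -0.1990]
Step 3: x=[3.9975 7.7030 6.9395] v=[-0.0199 -1.4741 0.1940]
Step 4: x=[3.9926 7.5109 6.9965] v=[-0.0491 -1.9210 0.5704]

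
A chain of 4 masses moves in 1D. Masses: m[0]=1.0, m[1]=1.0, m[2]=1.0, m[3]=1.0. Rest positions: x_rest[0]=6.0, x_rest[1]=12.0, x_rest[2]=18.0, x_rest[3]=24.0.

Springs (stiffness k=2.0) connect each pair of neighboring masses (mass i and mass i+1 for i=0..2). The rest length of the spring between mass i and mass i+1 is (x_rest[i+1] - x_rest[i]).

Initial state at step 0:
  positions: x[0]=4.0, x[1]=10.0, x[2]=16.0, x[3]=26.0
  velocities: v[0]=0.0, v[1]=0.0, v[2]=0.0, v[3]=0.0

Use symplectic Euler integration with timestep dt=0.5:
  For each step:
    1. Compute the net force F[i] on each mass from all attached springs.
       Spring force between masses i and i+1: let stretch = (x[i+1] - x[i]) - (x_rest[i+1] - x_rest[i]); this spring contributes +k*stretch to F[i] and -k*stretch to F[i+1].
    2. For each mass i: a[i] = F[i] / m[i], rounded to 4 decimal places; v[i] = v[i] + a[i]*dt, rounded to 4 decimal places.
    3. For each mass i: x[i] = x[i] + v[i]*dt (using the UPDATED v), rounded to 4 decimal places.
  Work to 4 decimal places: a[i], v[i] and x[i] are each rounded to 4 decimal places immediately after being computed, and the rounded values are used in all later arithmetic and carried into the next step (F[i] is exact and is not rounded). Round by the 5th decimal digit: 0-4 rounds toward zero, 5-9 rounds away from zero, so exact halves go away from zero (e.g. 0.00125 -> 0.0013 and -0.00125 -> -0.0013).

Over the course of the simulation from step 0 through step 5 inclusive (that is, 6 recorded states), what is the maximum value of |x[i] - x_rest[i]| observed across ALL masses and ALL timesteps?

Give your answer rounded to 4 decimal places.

Step 0: x=[4.0000 10.0000 16.0000 26.0000] v=[0.0000 0.0000 0.0000 0.0000]
Step 1: x=[4.0000 10.0000 18.0000 24.0000] v=[0.0000 0.0000 4.0000 -4.0000]
Step 2: x=[4.0000 11.0000 19.0000 22.0000] v=[0.0000 2.0000 2.0000 -4.0000]
Step 3: x=[4.5000 12.5000 17.5000 21.5000] v=[1.0000 3.0000 -3.0000 -1.0000]
Step 4: x=[6.0000 12.5000 15.5000 22.0000] v=[3.0000 0.0000 -4.0000 1.0000]
Step 5: x=[7.7500 10.7500 15.2500 22.2500] v=[3.5000 -3.5000 -0.5000 0.5000]
Max displacement = 2.7500

Answer: 2.7500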